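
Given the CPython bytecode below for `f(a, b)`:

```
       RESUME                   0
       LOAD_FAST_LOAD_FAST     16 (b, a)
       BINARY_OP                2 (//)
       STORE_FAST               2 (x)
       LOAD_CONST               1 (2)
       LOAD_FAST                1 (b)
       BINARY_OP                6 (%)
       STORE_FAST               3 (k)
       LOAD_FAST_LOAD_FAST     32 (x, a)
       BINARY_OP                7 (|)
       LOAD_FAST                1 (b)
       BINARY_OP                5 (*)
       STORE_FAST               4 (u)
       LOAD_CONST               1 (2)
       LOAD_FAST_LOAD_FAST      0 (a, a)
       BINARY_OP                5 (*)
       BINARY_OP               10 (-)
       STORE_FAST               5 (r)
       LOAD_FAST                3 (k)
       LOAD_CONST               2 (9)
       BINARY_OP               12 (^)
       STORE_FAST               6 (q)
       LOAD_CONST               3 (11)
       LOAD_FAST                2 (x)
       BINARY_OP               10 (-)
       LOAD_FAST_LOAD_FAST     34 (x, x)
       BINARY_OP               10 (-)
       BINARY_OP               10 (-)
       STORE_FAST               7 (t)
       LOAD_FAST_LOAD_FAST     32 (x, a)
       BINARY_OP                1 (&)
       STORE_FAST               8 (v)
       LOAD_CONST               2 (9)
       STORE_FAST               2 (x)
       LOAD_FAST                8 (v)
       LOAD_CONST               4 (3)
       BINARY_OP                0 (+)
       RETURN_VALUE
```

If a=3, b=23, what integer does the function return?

LOAD_FAST_LOAD_FAST b,a → push 23,3. Stack: [23, 3]
BINARY_OP // → 23 // 3 = 7. Stack: [7]
STORE_FAST x → x=7. Stack: []
LOAD_CONST → push 2. Stack: [2]
LOAD_FAST b → push 23. Stack: [2, 23]
BINARY_OP % → 2 % 23 = 2. Stack: [2]
STORE_FAST k → k=2. Stack: []
LOAD_FAST_LOAD_FAST x,a → push 7,3. Stack: [7, 3]
BINARY_OP | → 7 | 3 = 7. Stack: [7]
LOAD_FAST b → push 23. Stack: [7, 23]
BINARY_OP * → 7 * 23 = 161. Stack: [161]
STORE_FAST u → u=161. Stack: []
LOAD_CONST → push 2. Stack: [2]
LOAD_FAST_LOAD_FAST a,a → push 3,3. Stack: [2, 3, 3]
BINARY_OP * → 3 * 3 = 9. Stack: [2, 9]
BINARY_OP - → 2 - 9 = -7. Stack: [-7]
STORE_FAST r → r=-7. Stack: []
LOAD_FAST k → push 2. Stack: [2]
LOAD_CONST → push 9. Stack: [2, 9]
BINARY_OP ^ → 2 ^ 9 = 11. Stack: [11]
STORE_FAST q → q=11. Stack: []
LOAD_CONST → push 11. Stack: [11]
LOAD_FAST x → push 7. Stack: [11, 7]
BINARY_OP - → 11 - 7 = 4. Stack: [4]
LOAD_FAST_LOAD_FAST x,x → push 7,7. Stack: [4, 7, 7]
BINARY_OP - → 7 - 7 = 0. Stack: [4, 0]
BINARY_OP - → 4 - 0 = 4. Stack: [4]
STORE_FAST t → t=4. Stack: []
LOAD_FAST_LOAD_FAST x,a → push 7,3. Stack: [7, 3]
BINARY_OP & → 7 & 3 = 3. Stack: [3]
STORE_FAST v → v=3. Stack: []
LOAD_CONST → push 9. Stack: [9]
STORE_FAST x → x=9. Stack: []
LOAD_FAST v → push 3. Stack: [3]
LOAD_CONST → push 3. Stack: [3, 3]
BINARY_OP + → 3 + 3 = 6. Stack: [6]
RETURN_VALUE → return 6.

6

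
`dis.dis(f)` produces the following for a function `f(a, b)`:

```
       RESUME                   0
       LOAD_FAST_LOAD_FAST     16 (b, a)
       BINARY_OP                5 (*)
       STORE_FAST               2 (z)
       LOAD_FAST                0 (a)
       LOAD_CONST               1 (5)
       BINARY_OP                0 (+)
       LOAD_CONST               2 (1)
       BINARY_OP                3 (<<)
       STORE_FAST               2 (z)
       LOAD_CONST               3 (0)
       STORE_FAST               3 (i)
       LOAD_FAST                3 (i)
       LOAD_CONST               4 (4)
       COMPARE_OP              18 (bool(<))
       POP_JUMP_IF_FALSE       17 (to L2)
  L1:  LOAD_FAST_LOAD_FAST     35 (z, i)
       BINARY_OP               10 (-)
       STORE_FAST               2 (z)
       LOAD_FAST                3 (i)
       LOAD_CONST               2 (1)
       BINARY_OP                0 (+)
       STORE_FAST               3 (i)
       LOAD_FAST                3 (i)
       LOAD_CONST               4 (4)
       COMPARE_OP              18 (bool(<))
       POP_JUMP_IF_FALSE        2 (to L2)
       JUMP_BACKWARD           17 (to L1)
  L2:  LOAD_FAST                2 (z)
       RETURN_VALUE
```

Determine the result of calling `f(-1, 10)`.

LOAD_FAST_LOAD_FAST b,a → push 10,-1. Stack: [10, -1]
BINARY_OP * → 10 * -1 = -10. Stack: [-10]
STORE_FAST z → z=-10. Stack: []
LOAD_FAST a → push -1. Stack: [-1]
LOAD_CONST → push 5. Stack: [-1, 5]
BINARY_OP + → -1 + 5 = 4. Stack: [4]
LOAD_CONST → push 1. Stack: [4, 1]
BINARY_OP << → 4 << 1 = 8. Stack: [8]
STORE_FAST z → z=8. Stack: []
LOAD_CONST → push 0. Stack: [0]
STORE_FAST i → i=0. Stack: []
LOAD_FAST i → push 0. Stack: [0]
LOAD_CONST → push 4. Stack: [0, 4]
COMPARE_OP bool(<) → 0 vs 4 = True. Stack: [True]
POP_JUMP_IF_FALSE → pop True; no jump. Stack: []
LOAD_FAST_LOAD_FAST z,i → push 8,0. Stack: [8, 0]
BINARY_OP - → 8 - 0 = 8. Stack: [8]
STORE_FAST z → z=8. Stack: []
LOAD_FAST i → push 0. Stack: [0]
LOAD_CONST → push 1. Stack: [0, 1]
BINARY_OP + → 0 + 1 = 1. Stack: [1]
STORE_FAST i → i=1. Stack: []
LOAD_FAST i → push 1. Stack: [1]
LOAD_CONST → push 4. Stack: [1, 4]
COMPARE_OP bool(<) → 1 vs 4 = True. Stack: [True]
POP_JUMP_IF_FALSE → pop True; no jump. Stack: []
LOAD_FAST_LOAD_FAST z,i → push 8,1. Stack: [8, 1]
BINARY_OP - → 8 - 1 = 7. Stack: [7]
STORE_FAST z → z=7. Stack: []
LOAD_FAST i → push 1. Stack: [1]
LOAD_CONST → push 1. Stack: [1, 1]
BINARY_OP + → 1 + 1 = 2. Stack: [2]
STORE_FAST i → i=2. Stack: []
LOAD_FAST i → push 2. Stack: [2]
LOAD_CONST → push 4. Stack: [2, 4]
COMPARE_OP bool(<) → 2 vs 4 = True. Stack: [True]
POP_JUMP_IF_FALSE → pop True; no jump. Stack: []
LOAD_FAST_LOAD_FAST z,i → push 7,2. Stack: [7, 2]
BINARY_OP - → 7 - 2 = 5. Stack: [5]
STORE_FAST z → z=5. Stack: []
LOAD_FAST i → push 2. Stack: [2]
LOAD_CONST → push 1. Stack: [2, 1]
BINARY_OP + → 2 + 1 = 3. Stack: [3]
STORE_FAST i → i=3. Stack: []
LOAD_FAST i → push 3. Stack: [3]
LOAD_CONST → push 4. Stack: [3, 4]
COMPARE_OP bool(<) → 3 vs 4 = True. Stack: [True]
POP_JUMP_IF_FALSE → pop True; no jump. Stack: []
LOAD_FAST_LOAD_FAST z,i → push 5,3. Stack: [5, 3]
BINARY_OP - → 5 - 3 = 2. Stack: [2]
STORE_FAST z → z=2. Stack: []
LOAD_FAST i → push 3. Stack: [3]
LOAD_CONST → push 1. Stack: [3, 1]
BINARY_OP + → 3 + 1 = 4. Stack: [4]
STORE_FAST i → i=4. Stack: []
LOAD_FAST i → push 4. Stack: [4]
LOAD_CONST → push 4. Stack: [4, 4]
COMPARE_OP bool(<) → 4 vs 4 = False. Stack: [False]
POP_JUMP_IF_FALSE → pop False; jump. Stack: []
LOAD_FAST z → push 2. Stack: [2]
RETURN_VALUE → return 2.

2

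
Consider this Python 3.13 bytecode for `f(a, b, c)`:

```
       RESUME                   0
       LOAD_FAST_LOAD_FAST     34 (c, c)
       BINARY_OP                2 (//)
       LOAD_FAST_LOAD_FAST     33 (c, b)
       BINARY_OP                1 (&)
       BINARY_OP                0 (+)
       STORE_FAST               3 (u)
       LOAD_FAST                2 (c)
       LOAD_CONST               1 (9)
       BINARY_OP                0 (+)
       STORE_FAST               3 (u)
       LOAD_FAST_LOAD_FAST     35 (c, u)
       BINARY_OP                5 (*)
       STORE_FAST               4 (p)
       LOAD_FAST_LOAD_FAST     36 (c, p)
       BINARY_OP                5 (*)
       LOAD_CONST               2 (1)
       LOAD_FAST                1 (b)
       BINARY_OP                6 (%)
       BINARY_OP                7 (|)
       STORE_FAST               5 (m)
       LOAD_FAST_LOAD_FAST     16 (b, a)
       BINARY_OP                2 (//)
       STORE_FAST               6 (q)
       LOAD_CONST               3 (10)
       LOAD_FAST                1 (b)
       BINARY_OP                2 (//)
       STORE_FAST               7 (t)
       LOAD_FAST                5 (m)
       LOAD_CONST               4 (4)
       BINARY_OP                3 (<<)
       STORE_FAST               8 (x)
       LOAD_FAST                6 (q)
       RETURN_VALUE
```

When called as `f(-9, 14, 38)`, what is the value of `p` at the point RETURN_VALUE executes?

1786

LOAD_FAST_LOAD_FAST c,c → push 38,38. Stack: [38, 38]
BINARY_OP // → 38 // 38 = 1. Stack: [1]
LOAD_FAST_LOAD_FAST c,b → push 38,14. Stack: [1, 38, 14]
BINARY_OP & → 38 & 14 = 6. Stack: [1, 6]
BINARY_OP + → 1 + 6 = 7. Stack: [7]
STORE_FAST u → u=7. Stack: []
LOAD_FAST c → push 38. Stack: [38]
LOAD_CONST → push 9. Stack: [38, 9]
BINARY_OP + → 38 + 9 = 47. Stack: [47]
STORE_FAST u → u=47. Stack: []
LOAD_FAST_LOAD_FAST c,u → push 38,47. Stack: [38, 47]
BINARY_OP * → 38 * 47 = 1786. Stack: [1786]
STORE_FAST p → p=1786. Stack: []
LOAD_FAST_LOAD_FAST c,p → push 38,1786. Stack: [38, 1786]
BINARY_OP * → 38 * 1786 = 67868. Stack: [67868]
LOAD_CONST → push 1. Stack: [67868, 1]
LOAD_FAST b → push 14. Stack: [67868, 1, 14]
BINARY_OP % → 1 % 14 = 1. Stack: [67868, 1]
BINARY_OP | → 67868 | 1 = 67869. Stack: [67869]
STORE_FAST m → m=67869. Stack: []
LOAD_FAST_LOAD_FAST b,a → push 14,-9. Stack: [14, -9]
BINARY_OP // → 14 // -9 = -2. Stack: [-2]
STORE_FAST q → q=-2. Stack: []
LOAD_CONST → push 10. Stack: [10]
LOAD_FAST b → push 14. Stack: [10, 14]
BINARY_OP // → 10 // 14 = 0. Stack: [0]
STORE_FAST t → t=0. Stack: []
LOAD_FAST m → push 67869. Stack: [67869]
LOAD_CONST → push 4. Stack: [67869, 4]
BINARY_OP << → 67869 << 4 = 1085904. Stack: [1085904]
STORE_FAST x → x=1085904. Stack: []
LOAD_FAST q → push -2. Stack: [-2]
RETURN_VALUE → return -2.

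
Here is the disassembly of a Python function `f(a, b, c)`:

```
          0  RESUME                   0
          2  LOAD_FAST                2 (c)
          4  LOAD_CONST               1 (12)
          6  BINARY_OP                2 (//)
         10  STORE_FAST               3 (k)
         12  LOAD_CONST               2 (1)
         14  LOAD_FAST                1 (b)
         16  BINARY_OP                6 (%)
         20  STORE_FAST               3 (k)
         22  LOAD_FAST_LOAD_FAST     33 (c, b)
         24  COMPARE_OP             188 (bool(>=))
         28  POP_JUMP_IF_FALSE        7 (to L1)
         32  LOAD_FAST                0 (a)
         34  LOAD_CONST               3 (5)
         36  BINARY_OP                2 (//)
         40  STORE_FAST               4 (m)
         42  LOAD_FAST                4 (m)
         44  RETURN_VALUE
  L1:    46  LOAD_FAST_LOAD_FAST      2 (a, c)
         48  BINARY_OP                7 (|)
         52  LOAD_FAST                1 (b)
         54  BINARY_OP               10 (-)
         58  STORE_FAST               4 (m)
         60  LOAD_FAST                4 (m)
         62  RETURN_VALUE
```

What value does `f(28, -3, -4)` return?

-1

LOAD_FAST c → push -4. Stack: [-4]
LOAD_CONST → push 12. Stack: [-4, 12]
BINARY_OP // → -4 // 12 = -1. Stack: [-1]
STORE_FAST k → k=-1. Stack: []
LOAD_CONST → push 1. Stack: [1]
LOAD_FAST b → push -3. Stack: [1, -3]
BINARY_OP % → 1 % -3 = -2. Stack: [-2]
STORE_FAST k → k=-2. Stack: []
LOAD_FAST_LOAD_FAST c,b → push -4,-3. Stack: [-4, -3]
COMPARE_OP bool(>=) → -4 vs -3 = False. Stack: [False]
POP_JUMP_IF_FALSE → pop False; jump. Stack: []
LOAD_FAST_LOAD_FAST a,c → push 28,-4. Stack: [28, -4]
BINARY_OP | → 28 | -4 = -4. Stack: [-4]
LOAD_FAST b → push -3. Stack: [-4, -3]
BINARY_OP - → -4 - -3 = -1. Stack: [-1]
STORE_FAST m → m=-1. Stack: []
LOAD_FAST m → push -1. Stack: [-1]
RETURN_VALUE → return -1.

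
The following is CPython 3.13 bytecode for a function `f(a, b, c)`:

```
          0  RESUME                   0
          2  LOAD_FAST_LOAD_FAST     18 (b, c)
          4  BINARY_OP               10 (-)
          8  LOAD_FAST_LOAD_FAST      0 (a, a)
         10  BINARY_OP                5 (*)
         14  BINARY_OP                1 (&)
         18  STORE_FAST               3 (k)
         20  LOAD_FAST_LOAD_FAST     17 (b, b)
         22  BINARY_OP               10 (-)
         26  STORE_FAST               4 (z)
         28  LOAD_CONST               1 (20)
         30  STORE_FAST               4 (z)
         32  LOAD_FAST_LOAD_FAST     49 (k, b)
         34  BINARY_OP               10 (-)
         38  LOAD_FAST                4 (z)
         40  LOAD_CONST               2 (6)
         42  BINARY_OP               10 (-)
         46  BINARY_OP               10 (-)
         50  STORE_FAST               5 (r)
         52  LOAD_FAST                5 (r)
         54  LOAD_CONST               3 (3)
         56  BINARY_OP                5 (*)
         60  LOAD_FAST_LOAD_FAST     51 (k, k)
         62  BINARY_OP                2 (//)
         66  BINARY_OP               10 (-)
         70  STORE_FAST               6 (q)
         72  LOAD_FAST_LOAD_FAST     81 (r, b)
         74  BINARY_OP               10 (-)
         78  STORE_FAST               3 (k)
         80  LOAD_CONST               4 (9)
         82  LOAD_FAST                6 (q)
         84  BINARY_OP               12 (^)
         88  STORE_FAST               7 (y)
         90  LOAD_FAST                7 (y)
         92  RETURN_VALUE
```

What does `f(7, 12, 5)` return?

LOAD_FAST_LOAD_FAST b,c → push 12,5. Stack: [12, 5]
BINARY_OP - → 12 - 5 = 7. Stack: [7]
LOAD_FAST_LOAD_FAST a,a → push 7,7. Stack: [7, 7, 7]
BINARY_OP * → 7 * 7 = 49. Stack: [7, 49]
BINARY_OP & → 7 & 49 = 1. Stack: [1]
STORE_FAST k → k=1. Stack: []
LOAD_FAST_LOAD_FAST b,b → push 12,12. Stack: [12, 12]
BINARY_OP - → 12 - 12 = 0. Stack: [0]
STORE_FAST z → z=0. Stack: []
LOAD_CONST → push 20. Stack: [20]
STORE_FAST z → z=20. Stack: []
LOAD_FAST_LOAD_FAST k,b → push 1,12. Stack: [1, 12]
BINARY_OP - → 1 - 12 = -11. Stack: [-11]
LOAD_FAST z → push 20. Stack: [-11, 20]
LOAD_CONST → push 6. Stack: [-11, 20, 6]
BINARY_OP - → 20 - 6 = 14. Stack: [-11, 14]
BINARY_OP - → -11 - 14 = -25. Stack: [-25]
STORE_FAST r → r=-25. Stack: []
LOAD_FAST r → push -25. Stack: [-25]
LOAD_CONST → push 3. Stack: [-25, 3]
BINARY_OP * → -25 * 3 = -75. Stack: [-75]
LOAD_FAST_LOAD_FAST k,k → push 1,1. Stack: [-75, 1, 1]
BINARY_OP // → 1 // 1 = 1. Stack: [-75, 1]
BINARY_OP - → -75 - 1 = -76. Stack: [-76]
STORE_FAST q → q=-76. Stack: []
LOAD_FAST_LOAD_FAST r,b → push -25,12. Stack: [-25, 12]
BINARY_OP - → -25 - 12 = -37. Stack: [-37]
STORE_FAST k → k=-37. Stack: []
LOAD_CONST → push 9. Stack: [9]
LOAD_FAST q → push -76. Stack: [9, -76]
BINARY_OP ^ → 9 ^ -76 = -67. Stack: [-67]
STORE_FAST y → y=-67. Stack: []
LOAD_FAST y → push -67. Stack: [-67]
RETURN_VALUE → return -67.

-67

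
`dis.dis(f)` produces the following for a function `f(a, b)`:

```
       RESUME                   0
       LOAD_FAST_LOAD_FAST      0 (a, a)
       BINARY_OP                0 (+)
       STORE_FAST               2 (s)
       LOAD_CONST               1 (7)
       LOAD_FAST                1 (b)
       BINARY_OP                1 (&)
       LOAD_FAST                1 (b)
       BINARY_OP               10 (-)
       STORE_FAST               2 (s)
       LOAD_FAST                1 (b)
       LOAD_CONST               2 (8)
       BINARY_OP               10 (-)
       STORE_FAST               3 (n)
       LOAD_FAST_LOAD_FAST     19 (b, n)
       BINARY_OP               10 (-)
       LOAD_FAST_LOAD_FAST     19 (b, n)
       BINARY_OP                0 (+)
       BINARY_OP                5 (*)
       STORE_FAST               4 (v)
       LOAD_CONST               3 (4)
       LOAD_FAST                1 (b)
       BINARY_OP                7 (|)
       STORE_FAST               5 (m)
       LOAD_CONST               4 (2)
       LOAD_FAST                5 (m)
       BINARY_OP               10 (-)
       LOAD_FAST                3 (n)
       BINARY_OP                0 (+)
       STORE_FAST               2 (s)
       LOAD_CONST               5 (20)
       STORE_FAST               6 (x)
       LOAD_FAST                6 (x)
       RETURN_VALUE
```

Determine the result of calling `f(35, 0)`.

LOAD_FAST_LOAD_FAST a,a → push 35,35. Stack: [35, 35]
BINARY_OP + → 35 + 35 = 70. Stack: [70]
STORE_FAST s → s=70. Stack: []
LOAD_CONST → push 7. Stack: [7]
LOAD_FAST b → push 0. Stack: [7, 0]
BINARY_OP & → 7 & 0 = 0. Stack: [0]
LOAD_FAST b → push 0. Stack: [0, 0]
BINARY_OP - → 0 - 0 = 0. Stack: [0]
STORE_FAST s → s=0. Stack: []
LOAD_FAST b → push 0. Stack: [0]
LOAD_CONST → push 8. Stack: [0, 8]
BINARY_OP - → 0 - 8 = -8. Stack: [-8]
STORE_FAST n → n=-8. Stack: []
LOAD_FAST_LOAD_FAST b,n → push 0,-8. Stack: [0, -8]
BINARY_OP - → 0 - -8 = 8. Stack: [8]
LOAD_FAST_LOAD_FAST b,n → push 0,-8. Stack: [8, 0, -8]
BINARY_OP + → 0 + -8 = -8. Stack: [8, -8]
BINARY_OP * → 8 * -8 = -64. Stack: [-64]
STORE_FAST v → v=-64. Stack: []
LOAD_CONST → push 4. Stack: [4]
LOAD_FAST b → push 0. Stack: [4, 0]
BINARY_OP | → 4 | 0 = 4. Stack: [4]
STORE_FAST m → m=4. Stack: []
LOAD_CONST → push 2. Stack: [2]
LOAD_FAST m → push 4. Stack: [2, 4]
BINARY_OP - → 2 - 4 = -2. Stack: [-2]
LOAD_FAST n → push -8. Stack: [-2, -8]
BINARY_OP + → -2 + -8 = -10. Stack: [-10]
STORE_FAST s → s=-10. Stack: []
LOAD_CONST → push 20. Stack: [20]
STORE_FAST x → x=20. Stack: []
LOAD_FAST x → push 20. Stack: [20]
RETURN_VALUE → return 20.

20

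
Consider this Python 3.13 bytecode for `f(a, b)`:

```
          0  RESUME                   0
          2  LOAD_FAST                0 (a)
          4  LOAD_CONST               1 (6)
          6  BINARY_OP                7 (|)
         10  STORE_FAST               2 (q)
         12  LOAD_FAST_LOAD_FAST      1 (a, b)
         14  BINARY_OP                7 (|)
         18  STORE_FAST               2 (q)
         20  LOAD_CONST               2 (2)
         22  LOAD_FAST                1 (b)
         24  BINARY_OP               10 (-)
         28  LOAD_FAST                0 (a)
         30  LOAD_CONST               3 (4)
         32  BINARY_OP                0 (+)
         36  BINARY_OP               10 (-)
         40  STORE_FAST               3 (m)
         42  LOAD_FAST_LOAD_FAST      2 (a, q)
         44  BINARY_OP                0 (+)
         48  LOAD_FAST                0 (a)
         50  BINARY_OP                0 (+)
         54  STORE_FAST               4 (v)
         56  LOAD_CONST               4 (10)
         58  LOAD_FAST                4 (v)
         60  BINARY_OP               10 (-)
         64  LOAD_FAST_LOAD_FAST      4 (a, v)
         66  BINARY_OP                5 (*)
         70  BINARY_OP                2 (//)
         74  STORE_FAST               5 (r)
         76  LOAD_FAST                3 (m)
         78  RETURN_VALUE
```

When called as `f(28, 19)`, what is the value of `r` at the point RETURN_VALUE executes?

LOAD_FAST a → push 28. Stack: [28]
LOAD_CONST → push 6. Stack: [28, 6]
BINARY_OP | → 28 | 6 = 30. Stack: [30]
STORE_FAST q → q=30. Stack: []
LOAD_FAST_LOAD_FAST a,b → push 28,19. Stack: [28, 19]
BINARY_OP | → 28 | 19 = 31. Stack: [31]
STORE_FAST q → q=31. Stack: []
LOAD_CONST → push 2. Stack: [2]
LOAD_FAST b → push 19. Stack: [2, 19]
BINARY_OP - → 2 - 19 = -17. Stack: [-17]
LOAD_FAST a → push 28. Stack: [-17, 28]
LOAD_CONST → push 4. Stack: [-17, 28, 4]
BINARY_OP + → 28 + 4 = 32. Stack: [-17, 32]
BINARY_OP - → -17 - 32 = -49. Stack: [-49]
STORE_FAST m → m=-49. Stack: []
LOAD_FAST_LOAD_FAST a,q → push 28,31. Stack: [28, 31]
BINARY_OP + → 28 + 31 = 59. Stack: [59]
LOAD_FAST a → push 28. Stack: [59, 28]
BINARY_OP + → 59 + 28 = 87. Stack: [87]
STORE_FAST v → v=87. Stack: []
LOAD_CONST → push 10. Stack: [10]
LOAD_FAST v → push 87. Stack: [10, 87]
BINARY_OP - → 10 - 87 = -77. Stack: [-77]
LOAD_FAST_LOAD_FAST a,v → push 28,87. Stack: [-77, 28, 87]
BINARY_OP * → 28 * 87 = 2436. Stack: [-77, 2436]
BINARY_OP // → -77 // 2436 = -1. Stack: [-1]
STORE_FAST r → r=-1. Stack: []
LOAD_FAST m → push -49. Stack: [-49]
RETURN_VALUE → return -49.

-1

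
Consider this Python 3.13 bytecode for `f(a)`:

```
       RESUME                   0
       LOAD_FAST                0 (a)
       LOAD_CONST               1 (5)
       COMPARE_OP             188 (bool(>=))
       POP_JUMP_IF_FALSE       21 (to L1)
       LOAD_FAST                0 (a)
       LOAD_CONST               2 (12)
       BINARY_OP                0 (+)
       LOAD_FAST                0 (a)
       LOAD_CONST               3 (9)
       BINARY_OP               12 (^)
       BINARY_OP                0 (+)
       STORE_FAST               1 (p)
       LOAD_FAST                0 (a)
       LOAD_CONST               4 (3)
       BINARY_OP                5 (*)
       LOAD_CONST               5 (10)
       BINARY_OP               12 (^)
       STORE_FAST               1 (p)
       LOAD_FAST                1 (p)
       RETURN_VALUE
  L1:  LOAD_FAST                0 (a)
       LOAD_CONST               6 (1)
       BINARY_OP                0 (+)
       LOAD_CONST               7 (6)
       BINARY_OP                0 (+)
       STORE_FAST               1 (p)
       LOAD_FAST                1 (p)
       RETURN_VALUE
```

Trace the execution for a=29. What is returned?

LOAD_FAST a → push 29. Stack: [29]
LOAD_CONST → push 5. Stack: [29, 5]
COMPARE_OP bool(>=) → 29 vs 5 = True. Stack: [True]
POP_JUMP_IF_FALSE → pop True; no jump. Stack: []
LOAD_FAST a → push 29. Stack: [29]
LOAD_CONST → push 12. Stack: [29, 12]
BINARY_OP + → 29 + 12 = 41. Stack: [41]
LOAD_FAST a → push 29. Stack: [41, 29]
LOAD_CONST → push 9. Stack: [41, 29, 9]
BINARY_OP ^ → 29 ^ 9 = 20. Stack: [41, 20]
BINARY_OP + → 41 + 20 = 61. Stack: [61]
STORE_FAST p → p=61. Stack: []
LOAD_FAST a → push 29. Stack: [29]
LOAD_CONST → push 3. Stack: [29, 3]
BINARY_OP * → 29 * 3 = 87. Stack: [87]
LOAD_CONST → push 10. Stack: [87, 10]
BINARY_OP ^ → 87 ^ 10 = 93. Stack: [93]
STORE_FAST p → p=93. Stack: []
LOAD_FAST p → push 93. Stack: [93]
RETURN_VALUE → return 93.

93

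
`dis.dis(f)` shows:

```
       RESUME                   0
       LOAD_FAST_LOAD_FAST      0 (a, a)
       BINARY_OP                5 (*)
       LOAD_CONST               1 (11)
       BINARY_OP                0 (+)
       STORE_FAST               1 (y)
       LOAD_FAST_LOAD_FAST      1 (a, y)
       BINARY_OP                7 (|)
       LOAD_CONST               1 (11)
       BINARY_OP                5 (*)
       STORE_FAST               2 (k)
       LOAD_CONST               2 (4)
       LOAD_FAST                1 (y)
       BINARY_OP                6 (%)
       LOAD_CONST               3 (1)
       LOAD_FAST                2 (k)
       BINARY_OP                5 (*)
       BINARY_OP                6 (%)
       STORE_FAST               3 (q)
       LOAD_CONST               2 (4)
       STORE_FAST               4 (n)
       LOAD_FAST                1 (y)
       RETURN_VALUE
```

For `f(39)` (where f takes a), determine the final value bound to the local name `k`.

LOAD_FAST_LOAD_FAST a,a → push 39,39. Stack: [39, 39]
BINARY_OP * → 39 * 39 = 1521. Stack: [1521]
LOAD_CONST → push 11. Stack: [1521, 11]
BINARY_OP + → 1521 + 11 = 1532. Stack: [1532]
STORE_FAST y → y=1532. Stack: []
LOAD_FAST_LOAD_FAST a,y → push 39,1532. Stack: [39, 1532]
BINARY_OP | → 39 | 1532 = 1535. Stack: [1535]
LOAD_CONST → push 11. Stack: [1535, 11]
BINARY_OP * → 1535 * 11 = 16885. Stack: [16885]
STORE_FAST k → k=16885. Stack: []
LOAD_CONST → push 4. Stack: [4]
LOAD_FAST y → push 1532. Stack: [4, 1532]
BINARY_OP % → 4 % 1532 = 4. Stack: [4]
LOAD_CONST → push 1. Stack: [4, 1]
LOAD_FAST k → push 16885. Stack: [4, 1, 16885]
BINARY_OP * → 1 * 16885 = 16885. Stack: [4, 16885]
BINARY_OP % → 4 % 16885 = 4. Stack: [4]
STORE_FAST q → q=4. Stack: []
LOAD_CONST → push 4. Stack: [4]
STORE_FAST n → n=4. Stack: []
LOAD_FAST y → push 1532. Stack: [1532]
RETURN_VALUE → return 1532.

16885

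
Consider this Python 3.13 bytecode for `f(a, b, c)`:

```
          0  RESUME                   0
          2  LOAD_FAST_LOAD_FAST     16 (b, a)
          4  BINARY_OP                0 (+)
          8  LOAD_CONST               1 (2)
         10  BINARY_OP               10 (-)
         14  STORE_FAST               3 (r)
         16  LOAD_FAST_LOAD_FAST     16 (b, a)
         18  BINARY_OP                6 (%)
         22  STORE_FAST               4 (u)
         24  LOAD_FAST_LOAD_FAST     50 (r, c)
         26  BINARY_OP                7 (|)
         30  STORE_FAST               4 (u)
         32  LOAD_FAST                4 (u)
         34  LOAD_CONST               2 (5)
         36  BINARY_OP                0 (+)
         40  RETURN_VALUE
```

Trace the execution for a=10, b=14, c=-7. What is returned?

LOAD_FAST_LOAD_FAST b,a → push 14,10. Stack: [14, 10]
BINARY_OP + → 14 + 10 = 24. Stack: [24]
LOAD_CONST → push 2. Stack: [24, 2]
BINARY_OP - → 24 - 2 = 22. Stack: [22]
STORE_FAST r → r=22. Stack: []
LOAD_FAST_LOAD_FAST b,a → push 14,10. Stack: [14, 10]
BINARY_OP % → 14 % 10 = 4. Stack: [4]
STORE_FAST u → u=4. Stack: []
LOAD_FAST_LOAD_FAST r,c → push 22,-7. Stack: [22, -7]
BINARY_OP | → 22 | -7 = -1. Stack: [-1]
STORE_FAST u → u=-1. Stack: []
LOAD_FAST u → push -1. Stack: [-1]
LOAD_CONST → push 5. Stack: [-1, 5]
BINARY_OP + → -1 + 5 = 4. Stack: [4]
RETURN_VALUE → return 4.

4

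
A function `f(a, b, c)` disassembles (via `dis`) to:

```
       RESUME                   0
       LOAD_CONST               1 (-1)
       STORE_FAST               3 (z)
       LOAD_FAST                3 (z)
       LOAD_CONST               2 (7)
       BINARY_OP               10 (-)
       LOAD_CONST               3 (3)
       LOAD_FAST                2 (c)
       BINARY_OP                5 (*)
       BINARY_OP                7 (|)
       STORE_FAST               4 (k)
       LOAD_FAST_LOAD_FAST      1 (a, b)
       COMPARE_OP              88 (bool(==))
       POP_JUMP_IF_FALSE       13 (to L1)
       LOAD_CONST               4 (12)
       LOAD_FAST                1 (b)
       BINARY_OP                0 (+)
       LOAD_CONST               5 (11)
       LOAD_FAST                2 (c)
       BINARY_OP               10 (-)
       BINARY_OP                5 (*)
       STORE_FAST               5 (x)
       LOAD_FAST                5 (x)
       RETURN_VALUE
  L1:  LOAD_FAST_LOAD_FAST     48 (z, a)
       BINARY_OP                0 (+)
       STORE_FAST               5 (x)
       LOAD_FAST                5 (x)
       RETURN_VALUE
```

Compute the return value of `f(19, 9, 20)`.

LOAD_CONST → push -1. Stack: [-1]
STORE_FAST z → z=-1. Stack: []
LOAD_FAST z → push -1. Stack: [-1]
LOAD_CONST → push 7. Stack: [-1, 7]
BINARY_OP - → -1 - 7 = -8. Stack: [-8]
LOAD_CONST → push 3. Stack: [-8, 3]
LOAD_FAST c → push 20. Stack: [-8, 3, 20]
BINARY_OP * → 3 * 20 = 60. Stack: [-8, 60]
BINARY_OP | → -8 | 60 = -4. Stack: [-4]
STORE_FAST k → k=-4. Stack: []
LOAD_FAST_LOAD_FAST a,b → push 19,9. Stack: [19, 9]
COMPARE_OP bool(==) → 19 vs 9 = False. Stack: [False]
POP_JUMP_IF_FALSE → pop False; jump. Stack: []
LOAD_FAST_LOAD_FAST z,a → push -1,19. Stack: [-1, 19]
BINARY_OP + → -1 + 19 = 18. Stack: [18]
STORE_FAST x → x=18. Stack: []
LOAD_FAST x → push 18. Stack: [18]
RETURN_VALUE → return 18.

18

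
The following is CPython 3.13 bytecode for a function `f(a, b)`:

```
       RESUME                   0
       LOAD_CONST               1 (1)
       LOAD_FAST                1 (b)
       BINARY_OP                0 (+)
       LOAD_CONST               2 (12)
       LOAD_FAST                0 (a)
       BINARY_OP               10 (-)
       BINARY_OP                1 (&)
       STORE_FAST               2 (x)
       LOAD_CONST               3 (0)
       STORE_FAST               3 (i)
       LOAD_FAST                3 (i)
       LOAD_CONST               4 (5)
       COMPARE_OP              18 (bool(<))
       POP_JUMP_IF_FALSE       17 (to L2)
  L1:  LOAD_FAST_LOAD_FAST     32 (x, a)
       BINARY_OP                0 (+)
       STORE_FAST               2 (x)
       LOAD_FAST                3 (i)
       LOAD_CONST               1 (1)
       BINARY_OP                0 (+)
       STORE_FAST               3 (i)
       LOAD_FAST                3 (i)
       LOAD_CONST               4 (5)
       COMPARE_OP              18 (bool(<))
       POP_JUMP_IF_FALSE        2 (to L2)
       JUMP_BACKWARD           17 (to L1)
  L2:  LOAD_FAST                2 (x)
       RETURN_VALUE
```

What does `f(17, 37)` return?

119

LOAD_CONST → push 1
LOAD_FAST b → push 37
BINARY_OP + → 1 + 37 = 38
LOAD_CONST → push 12
LOAD_FAST a → push 17
BINARY_OP - → 12 - 17 = -5
BINARY_OP & → 38 & -5 = 34
STORE_FAST x → x=34
LOAD_CONST → push 0
STORE_FAST i → i=0
LOAD_FAST i → push 0
LOAD_CONST → push 5
COMPARE_OP bool(<) → 0 vs 5 = True
POP_JUMP_IF_FALSE → pop True; no jump
LOAD_FAST_LOAD_FAST x,a → push 34,17
BINARY_OP + → 34 + 17 = 51
STORE_FAST x → x=51
LOAD_FAST i → push 0
LOAD_CONST → push 1
BINARY_OP + → 0 + 1 = 1
STORE_FAST i → i=1
LOAD_FAST i → push 1
LOAD_CONST → push 5
COMPARE_OP bool(<) → 1 vs 5 = True
POP_JUMP_IF_FALSE → pop True; no jump
LOAD_FAST_LOAD_FAST x,a → push 51,17
BINARY_OP + → 51 + 17 = 68
STORE_FAST x → x=68
LOAD_FAST i → push 1
LOAD_CONST → push 1
BINARY_OP + → 1 + 1 = 2
STORE_FAST i → i=2
LOAD_FAST i → push 2
LOAD_CONST → push 5
COMPARE_OP bool(<) → 2 vs 5 = True
POP_JUMP_IF_FALSE → pop True; no jump
LOAD_FAST_LOAD_FAST x,a → push 68,17
BINARY_OP + → 68 + 17 = 85
STORE_FAST x → x=85
LOAD_FAST i → push 2
LOAD_CONST → push 1
BINARY_OP + → 2 + 1 = 3
STORE_FAST i → i=3
LOAD_FAST i → push 3
LOAD_CONST → push 5
COMPARE_OP bool(<) → 3 vs 5 = True
POP_JUMP_IF_FALSE → pop True; no jump
LOAD_FAST_LOAD_FAST x,a → push 85,17
BINARY_OP + → 85 + 17 = 102
STORE_FAST x → x=102
LOAD_FAST i → push 3
LOAD_CONST → push 1
BINARY_OP + → 3 + 1 = 4
STORE_FAST i → i=4
LOAD_FAST i → push 4
LOAD_CONST → push 5
COMPARE_OP bool(<) → 4 vs 5 = True
POP_JUMP_IF_FALSE → pop True; no jump
LOAD_FAST_LOAD_FAST x,a → push 102,17
BINARY_OP + → 102 + 17 = 119
STORE_FAST x → x=119
LOAD_FAST i → push 4
LOAD_CONST → push 1
BINARY_OP + → 4 + 1 = 5
STORE_FAST i → i=5
LOAD_FAST i → push 5
LOAD_CONST → push 5
COMPARE_OP bool(<) → 5 vs 5 = False
POP_JUMP_IF_FALSE → pop False; jump
LOAD_FAST x → push 119
RETURN_VALUE → return 119.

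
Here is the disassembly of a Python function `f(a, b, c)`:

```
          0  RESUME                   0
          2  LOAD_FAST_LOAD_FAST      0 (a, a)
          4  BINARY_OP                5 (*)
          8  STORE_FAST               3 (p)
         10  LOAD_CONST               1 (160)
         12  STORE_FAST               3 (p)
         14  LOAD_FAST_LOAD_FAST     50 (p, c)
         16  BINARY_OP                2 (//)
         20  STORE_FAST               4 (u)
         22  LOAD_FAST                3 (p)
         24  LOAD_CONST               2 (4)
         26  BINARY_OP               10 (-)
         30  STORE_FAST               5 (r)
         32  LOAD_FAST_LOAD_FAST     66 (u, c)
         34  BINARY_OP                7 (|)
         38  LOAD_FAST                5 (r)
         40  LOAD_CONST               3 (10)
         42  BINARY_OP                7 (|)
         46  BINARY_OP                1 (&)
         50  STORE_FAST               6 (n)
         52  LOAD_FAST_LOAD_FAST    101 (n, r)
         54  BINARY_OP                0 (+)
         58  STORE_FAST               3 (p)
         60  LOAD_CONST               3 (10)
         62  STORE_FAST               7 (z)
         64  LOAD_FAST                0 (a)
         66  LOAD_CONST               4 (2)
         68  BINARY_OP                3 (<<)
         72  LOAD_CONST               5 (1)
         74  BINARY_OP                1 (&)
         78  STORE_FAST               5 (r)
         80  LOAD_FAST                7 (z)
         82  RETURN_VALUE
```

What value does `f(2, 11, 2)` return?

LOAD_FAST_LOAD_FAST a,a → push 2,2. Stack: [2, 2]
BINARY_OP * → 2 * 2 = 4. Stack: [4]
STORE_FAST p → p=4. Stack: []
LOAD_CONST → push 160. Stack: [160]
STORE_FAST p → p=160. Stack: []
LOAD_FAST_LOAD_FAST p,c → push 160,2. Stack: [160, 2]
BINARY_OP // → 160 // 2 = 80. Stack: [80]
STORE_FAST u → u=80. Stack: []
LOAD_FAST p → push 160. Stack: [160]
LOAD_CONST → push 4. Stack: [160, 4]
BINARY_OP - → 160 - 4 = 156. Stack: [156]
STORE_FAST r → r=156. Stack: []
LOAD_FAST_LOAD_FAST u,c → push 80,2. Stack: [80, 2]
BINARY_OP | → 80 | 2 = 82. Stack: [82]
LOAD_FAST r → push 156. Stack: [82, 156]
LOAD_CONST → push 10. Stack: [82, 156, 10]
BINARY_OP | → 156 | 10 = 158. Stack: [82, 158]
BINARY_OP & → 82 & 158 = 18. Stack: [18]
STORE_FAST n → n=18. Stack: []
LOAD_FAST_LOAD_FAST n,r → push 18,156. Stack: [18, 156]
BINARY_OP + → 18 + 156 = 174. Stack: [174]
STORE_FAST p → p=174. Stack: []
LOAD_CONST → push 10. Stack: [10]
STORE_FAST z → z=10. Stack: []
LOAD_FAST a → push 2. Stack: [2]
LOAD_CONST → push 2. Stack: [2, 2]
BINARY_OP << → 2 << 2 = 8. Stack: [8]
LOAD_CONST → push 1. Stack: [8, 1]
BINARY_OP & → 8 & 1 = 0. Stack: [0]
STORE_FAST r → r=0. Stack: []
LOAD_FAST z → push 10. Stack: [10]
RETURN_VALUE → return 10.

10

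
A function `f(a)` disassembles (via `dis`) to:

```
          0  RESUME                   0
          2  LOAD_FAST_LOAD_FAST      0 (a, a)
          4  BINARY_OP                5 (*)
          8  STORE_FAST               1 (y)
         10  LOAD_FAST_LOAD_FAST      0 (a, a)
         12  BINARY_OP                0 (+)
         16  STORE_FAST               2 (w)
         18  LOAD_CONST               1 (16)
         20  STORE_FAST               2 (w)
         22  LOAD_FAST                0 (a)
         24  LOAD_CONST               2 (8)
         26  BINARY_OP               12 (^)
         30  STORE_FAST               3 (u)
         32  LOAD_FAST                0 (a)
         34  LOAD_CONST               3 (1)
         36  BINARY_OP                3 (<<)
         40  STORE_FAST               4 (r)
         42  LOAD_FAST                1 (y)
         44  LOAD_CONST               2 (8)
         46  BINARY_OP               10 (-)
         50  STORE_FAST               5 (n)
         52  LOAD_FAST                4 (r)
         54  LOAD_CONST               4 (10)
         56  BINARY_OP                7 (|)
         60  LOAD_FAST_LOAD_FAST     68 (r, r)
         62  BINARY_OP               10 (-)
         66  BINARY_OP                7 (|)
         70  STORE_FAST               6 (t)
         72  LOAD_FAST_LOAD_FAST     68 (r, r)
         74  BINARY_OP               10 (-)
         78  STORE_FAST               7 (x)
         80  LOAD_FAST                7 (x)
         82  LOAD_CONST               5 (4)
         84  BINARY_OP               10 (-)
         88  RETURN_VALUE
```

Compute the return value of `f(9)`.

LOAD_FAST_LOAD_FAST a,a → push 9,9. Stack: [9, 9]
BINARY_OP * → 9 * 9 = 81. Stack: [81]
STORE_FAST y → y=81. Stack: []
LOAD_FAST_LOAD_FAST a,a → push 9,9. Stack: [9, 9]
BINARY_OP + → 9 + 9 = 18. Stack: [18]
STORE_FAST w → w=18. Stack: []
LOAD_CONST → push 16. Stack: [16]
STORE_FAST w → w=16. Stack: []
LOAD_FAST a → push 9. Stack: [9]
LOAD_CONST → push 8. Stack: [9, 8]
BINARY_OP ^ → 9 ^ 8 = 1. Stack: [1]
STORE_FAST u → u=1. Stack: []
LOAD_FAST a → push 9. Stack: [9]
LOAD_CONST → push 1. Stack: [9, 1]
BINARY_OP << → 9 << 1 = 18. Stack: [18]
STORE_FAST r → r=18. Stack: []
LOAD_FAST y → push 81. Stack: [81]
LOAD_CONST → push 8. Stack: [81, 8]
BINARY_OP - → 81 - 8 = 73. Stack: [73]
STORE_FAST n → n=73. Stack: []
LOAD_FAST r → push 18. Stack: [18]
LOAD_CONST → push 10. Stack: [18, 10]
BINARY_OP | → 18 | 10 = 26. Stack: [26]
LOAD_FAST_LOAD_FAST r,r → push 18,18. Stack: [26, 18, 18]
BINARY_OP - → 18 - 18 = 0. Stack: [26, 0]
BINARY_OP | → 26 | 0 = 26. Stack: [26]
STORE_FAST t → t=26. Stack: []
LOAD_FAST_LOAD_FAST r,r → push 18,18. Stack: [18, 18]
BINARY_OP - → 18 - 18 = 0. Stack: [0]
STORE_FAST x → x=0. Stack: []
LOAD_FAST x → push 0. Stack: [0]
LOAD_CONST → push 4. Stack: [0, 4]
BINARY_OP - → 0 - 4 = -4. Stack: [-4]
RETURN_VALUE → return -4.

-4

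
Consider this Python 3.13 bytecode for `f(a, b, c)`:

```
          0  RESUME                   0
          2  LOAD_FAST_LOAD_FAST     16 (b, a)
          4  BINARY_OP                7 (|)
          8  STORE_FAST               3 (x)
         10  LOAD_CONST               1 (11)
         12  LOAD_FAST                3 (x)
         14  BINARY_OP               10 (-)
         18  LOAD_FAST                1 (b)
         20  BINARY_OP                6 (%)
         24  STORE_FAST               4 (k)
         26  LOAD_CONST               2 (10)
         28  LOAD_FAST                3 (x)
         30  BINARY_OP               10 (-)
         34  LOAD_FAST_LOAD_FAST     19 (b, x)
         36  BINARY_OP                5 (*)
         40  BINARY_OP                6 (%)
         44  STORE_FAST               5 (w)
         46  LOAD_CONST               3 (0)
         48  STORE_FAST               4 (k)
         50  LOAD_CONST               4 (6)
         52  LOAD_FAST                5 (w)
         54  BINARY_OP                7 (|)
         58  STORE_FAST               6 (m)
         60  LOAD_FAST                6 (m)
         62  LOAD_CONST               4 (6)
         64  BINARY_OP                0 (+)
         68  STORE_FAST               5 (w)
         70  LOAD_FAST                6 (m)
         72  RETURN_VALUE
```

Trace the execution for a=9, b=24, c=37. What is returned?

LOAD_FAST_LOAD_FAST b,a → push 24,9. Stack: [24, 9]
BINARY_OP | → 24 | 9 = 25. Stack: [25]
STORE_FAST x → x=25. Stack: []
LOAD_CONST → push 11. Stack: [11]
LOAD_FAST x → push 25. Stack: [11, 25]
BINARY_OP - → 11 - 25 = -14. Stack: [-14]
LOAD_FAST b → push 24. Stack: [-14, 24]
BINARY_OP % → -14 % 24 = 10. Stack: [10]
STORE_FAST k → k=10. Stack: []
LOAD_CONST → push 10. Stack: [10]
LOAD_FAST x → push 25. Stack: [10, 25]
BINARY_OP - → 10 - 25 = -15. Stack: [-15]
LOAD_FAST_LOAD_FAST b,x → push 24,25. Stack: [-15, 24, 25]
BINARY_OP * → 24 * 25 = 600. Stack: [-15, 600]
BINARY_OP % → -15 % 600 = 585. Stack: [585]
STORE_FAST w → w=585. Stack: []
LOAD_CONST → push 0. Stack: [0]
STORE_FAST k → k=0. Stack: []
LOAD_CONST → push 6. Stack: [6]
LOAD_FAST w → push 585. Stack: [6, 585]
BINARY_OP | → 6 | 585 = 591. Stack: [591]
STORE_FAST m → m=591. Stack: []
LOAD_FAST m → push 591. Stack: [591]
LOAD_CONST → push 6. Stack: [591, 6]
BINARY_OP + → 591 + 6 = 597. Stack: [597]
STORE_FAST w → w=597. Stack: []
LOAD_FAST m → push 591. Stack: [591]
RETURN_VALUE → return 591.

591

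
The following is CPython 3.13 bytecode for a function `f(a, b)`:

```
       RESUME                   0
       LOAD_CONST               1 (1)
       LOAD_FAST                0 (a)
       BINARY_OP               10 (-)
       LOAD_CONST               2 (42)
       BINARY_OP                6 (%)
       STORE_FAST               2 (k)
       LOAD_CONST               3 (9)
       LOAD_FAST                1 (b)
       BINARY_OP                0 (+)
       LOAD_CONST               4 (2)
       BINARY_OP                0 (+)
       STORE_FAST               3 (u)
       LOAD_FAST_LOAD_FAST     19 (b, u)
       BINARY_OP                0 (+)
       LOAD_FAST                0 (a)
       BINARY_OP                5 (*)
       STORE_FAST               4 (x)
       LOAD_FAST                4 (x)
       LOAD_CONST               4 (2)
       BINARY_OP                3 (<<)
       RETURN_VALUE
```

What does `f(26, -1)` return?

936

LOAD_CONST → push 1. Stack: [1]
LOAD_FAST a → push 26. Stack: [1, 26]
BINARY_OP - → 1 - 26 = -25. Stack: [-25]
LOAD_CONST → push 42. Stack: [-25, 42]
BINARY_OP % → -25 % 42 = 17. Stack: [17]
STORE_FAST k → k=17. Stack: []
LOAD_CONST → push 9. Stack: [9]
LOAD_FAST b → push -1. Stack: [9, -1]
BINARY_OP + → 9 + -1 = 8. Stack: [8]
LOAD_CONST → push 2. Stack: [8, 2]
BINARY_OP + → 8 + 2 = 10. Stack: [10]
STORE_FAST u → u=10. Stack: []
LOAD_FAST_LOAD_FAST b,u → push -1,10. Stack: [-1, 10]
BINARY_OP + → -1 + 10 = 9. Stack: [9]
LOAD_FAST a → push 26. Stack: [9, 26]
BINARY_OP * → 9 * 26 = 234. Stack: [234]
STORE_FAST x → x=234. Stack: []
LOAD_FAST x → push 234. Stack: [234]
LOAD_CONST → push 2. Stack: [234, 2]
BINARY_OP << → 234 << 2 = 936. Stack: [936]
RETURN_VALUE → return 936.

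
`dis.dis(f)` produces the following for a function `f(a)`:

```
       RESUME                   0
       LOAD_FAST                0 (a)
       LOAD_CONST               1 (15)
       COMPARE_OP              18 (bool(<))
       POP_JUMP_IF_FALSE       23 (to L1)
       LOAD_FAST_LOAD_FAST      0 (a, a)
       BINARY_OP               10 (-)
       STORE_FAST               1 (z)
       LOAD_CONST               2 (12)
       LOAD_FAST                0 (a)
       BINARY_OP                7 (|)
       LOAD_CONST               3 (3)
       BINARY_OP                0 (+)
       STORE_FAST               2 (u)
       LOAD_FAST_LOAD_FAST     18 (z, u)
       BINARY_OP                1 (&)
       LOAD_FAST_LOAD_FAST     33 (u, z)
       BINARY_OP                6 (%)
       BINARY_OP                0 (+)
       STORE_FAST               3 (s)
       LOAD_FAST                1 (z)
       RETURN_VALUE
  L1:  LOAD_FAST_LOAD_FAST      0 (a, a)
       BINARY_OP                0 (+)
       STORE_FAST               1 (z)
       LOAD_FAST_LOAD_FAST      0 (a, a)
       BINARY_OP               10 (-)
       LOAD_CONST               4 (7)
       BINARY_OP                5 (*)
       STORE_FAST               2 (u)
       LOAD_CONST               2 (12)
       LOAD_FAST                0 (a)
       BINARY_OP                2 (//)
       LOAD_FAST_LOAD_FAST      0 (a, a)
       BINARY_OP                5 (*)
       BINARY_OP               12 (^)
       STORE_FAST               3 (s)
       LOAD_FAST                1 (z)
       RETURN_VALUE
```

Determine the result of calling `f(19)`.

38

LOAD_FAST a → push 19. Stack: [19]
LOAD_CONST → push 15. Stack: [19, 15]
COMPARE_OP bool(<) → 19 vs 15 = False. Stack: [False]
POP_JUMP_IF_FALSE → pop False; jump. Stack: []
LOAD_FAST_LOAD_FAST a,a → push 19,19. Stack: [19, 19]
BINARY_OP + → 19 + 19 = 38. Stack: [38]
STORE_FAST z → z=38. Stack: []
LOAD_FAST_LOAD_FAST a,a → push 19,19. Stack: [19, 19]
BINARY_OP - → 19 - 19 = 0. Stack: [0]
LOAD_CONST → push 7. Stack: [0, 7]
BINARY_OP * → 0 * 7 = 0. Stack: [0]
STORE_FAST u → u=0. Stack: []
LOAD_CONST → push 12. Stack: [12]
LOAD_FAST a → push 19. Stack: [12, 19]
BINARY_OP // → 12 // 19 = 0. Stack: [0]
LOAD_FAST_LOAD_FAST a,a → push 19,19. Stack: [0, 19, 19]
BINARY_OP * → 19 * 19 = 361. Stack: [0, 361]
BINARY_OP ^ → 0 ^ 361 = 361. Stack: [361]
STORE_FAST s → s=361. Stack: []
LOAD_FAST z → push 38. Stack: [38]
RETURN_VALUE → return 38.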